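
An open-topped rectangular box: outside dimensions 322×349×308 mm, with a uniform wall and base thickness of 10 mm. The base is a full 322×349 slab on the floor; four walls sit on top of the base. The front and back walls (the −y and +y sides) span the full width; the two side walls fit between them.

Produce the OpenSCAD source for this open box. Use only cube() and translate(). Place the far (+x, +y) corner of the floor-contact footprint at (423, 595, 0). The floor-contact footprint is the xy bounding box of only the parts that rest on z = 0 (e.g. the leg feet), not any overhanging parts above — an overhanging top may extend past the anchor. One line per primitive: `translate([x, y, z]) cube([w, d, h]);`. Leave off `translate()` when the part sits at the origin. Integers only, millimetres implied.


translate([101, 246, 0]) cube([322, 349, 10]);
translate([101, 246, 10]) cube([322, 10, 298]);
translate([101, 585, 10]) cube([322, 10, 298]);
translate([101, 256, 10]) cube([10, 329, 298]);
translate([413, 256, 10]) cube([10, 329, 298]);


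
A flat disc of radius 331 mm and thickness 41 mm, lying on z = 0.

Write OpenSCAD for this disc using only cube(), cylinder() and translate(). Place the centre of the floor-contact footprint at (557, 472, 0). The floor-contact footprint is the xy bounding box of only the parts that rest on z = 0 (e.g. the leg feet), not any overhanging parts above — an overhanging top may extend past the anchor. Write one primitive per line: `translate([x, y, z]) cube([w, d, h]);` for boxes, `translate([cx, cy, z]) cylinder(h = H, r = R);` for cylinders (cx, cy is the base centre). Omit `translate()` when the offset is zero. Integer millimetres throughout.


translate([557, 472, 0]) cylinder(h = 41, r = 331);


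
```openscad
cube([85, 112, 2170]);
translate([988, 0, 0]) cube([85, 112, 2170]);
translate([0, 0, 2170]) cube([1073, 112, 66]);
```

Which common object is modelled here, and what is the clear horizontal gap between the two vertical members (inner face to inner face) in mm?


A door frame. The clear opening width is 903 mm.

Two 2170 mm tall posts with a header on top — a door frame. The left jamb is 85 mm wide at x = 0; the right jamb starts at x = 988. The clear opening is 988 − 85 = 903 mm.


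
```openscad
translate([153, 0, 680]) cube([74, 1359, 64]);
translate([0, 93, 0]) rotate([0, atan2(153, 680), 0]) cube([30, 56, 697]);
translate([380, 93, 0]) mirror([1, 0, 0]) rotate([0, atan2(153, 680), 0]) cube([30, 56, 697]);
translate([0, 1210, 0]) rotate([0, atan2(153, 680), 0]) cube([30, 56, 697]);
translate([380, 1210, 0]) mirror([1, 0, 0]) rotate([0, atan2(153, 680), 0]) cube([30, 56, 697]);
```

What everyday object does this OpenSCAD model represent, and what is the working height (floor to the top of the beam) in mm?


A sawhorse. The overall height is 744 mm.

A beam across two mirrored pairs of raked legs — a sawhorse. The beam's underside is at z = 680 (matching the legs' vertical rise in atan2(153, 680)) and the beam is 64 mm tall, so its top is at 680 + 64 = 744 mm. The raked legs top out at the beam's underside, so that is the highest point.


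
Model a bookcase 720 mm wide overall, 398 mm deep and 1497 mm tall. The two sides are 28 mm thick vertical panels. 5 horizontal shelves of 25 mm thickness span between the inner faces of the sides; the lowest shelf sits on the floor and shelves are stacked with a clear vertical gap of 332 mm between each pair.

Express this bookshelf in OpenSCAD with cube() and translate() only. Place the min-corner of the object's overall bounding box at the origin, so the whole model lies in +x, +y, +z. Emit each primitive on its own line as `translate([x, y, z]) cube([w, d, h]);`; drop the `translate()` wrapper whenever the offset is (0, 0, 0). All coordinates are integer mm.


cube([28, 398, 1497]);
translate([692, 0, 0]) cube([28, 398, 1497]);
translate([28, 0, 0]) cube([664, 398, 25]);
translate([28, 0, 357]) cube([664, 398, 25]);
translate([28, 0, 714]) cube([664, 398, 25]);
translate([28, 0, 1071]) cube([664, 398, 25]);
translate([28, 0, 1428]) cube([664, 398, 25]);


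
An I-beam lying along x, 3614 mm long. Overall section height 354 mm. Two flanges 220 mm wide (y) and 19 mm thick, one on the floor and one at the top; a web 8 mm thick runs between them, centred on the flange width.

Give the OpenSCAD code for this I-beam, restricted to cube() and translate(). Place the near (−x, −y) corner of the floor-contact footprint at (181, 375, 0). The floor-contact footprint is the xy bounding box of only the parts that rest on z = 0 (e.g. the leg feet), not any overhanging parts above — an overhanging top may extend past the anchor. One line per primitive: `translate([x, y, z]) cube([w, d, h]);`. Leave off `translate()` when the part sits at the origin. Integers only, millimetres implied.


translate([181, 375, 0]) cube([3614, 220, 19]);
translate([181, 481, 19]) cube([3614, 8, 316]);
translate([181, 375, 335]) cube([3614, 220, 19]);


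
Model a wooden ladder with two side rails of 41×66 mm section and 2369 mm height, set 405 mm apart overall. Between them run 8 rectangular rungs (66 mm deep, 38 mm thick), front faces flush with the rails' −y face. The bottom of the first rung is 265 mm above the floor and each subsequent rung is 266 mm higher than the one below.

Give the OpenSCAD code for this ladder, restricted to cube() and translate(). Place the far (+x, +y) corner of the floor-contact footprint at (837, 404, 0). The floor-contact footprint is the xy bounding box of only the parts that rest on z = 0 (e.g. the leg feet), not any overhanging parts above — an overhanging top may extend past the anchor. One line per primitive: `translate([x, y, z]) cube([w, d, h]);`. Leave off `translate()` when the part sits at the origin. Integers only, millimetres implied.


translate([432, 338, 0]) cube([41, 66, 2369]);
translate([796, 338, 0]) cube([41, 66, 2369]);
translate([473, 338, 265]) cube([323, 66, 38]);
translate([473, 338, 531]) cube([323, 66, 38]);
translate([473, 338, 797]) cube([323, 66, 38]);
translate([473, 338, 1063]) cube([323, 66, 38]);
translate([473, 338, 1329]) cube([323, 66, 38]);
translate([473, 338, 1595]) cube([323, 66, 38]);
translate([473, 338, 1861]) cube([323, 66, 38]);
translate([473, 338, 2127]) cube([323, 66, 38]);


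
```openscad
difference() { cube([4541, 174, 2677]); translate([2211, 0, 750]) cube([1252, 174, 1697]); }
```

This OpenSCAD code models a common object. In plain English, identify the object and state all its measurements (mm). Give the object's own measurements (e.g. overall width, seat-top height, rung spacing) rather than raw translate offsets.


A wall 4541 mm long (x), 174 mm thick (y), 2677 mm tall, with a rectangular window opening cut through it. The opening is 1252 mm wide and 1697 mm tall; its sill is at z = 750 mm and its near (−x) edge is 2211 mm from the wall's −x end. The opening passes through the full wall thickness.


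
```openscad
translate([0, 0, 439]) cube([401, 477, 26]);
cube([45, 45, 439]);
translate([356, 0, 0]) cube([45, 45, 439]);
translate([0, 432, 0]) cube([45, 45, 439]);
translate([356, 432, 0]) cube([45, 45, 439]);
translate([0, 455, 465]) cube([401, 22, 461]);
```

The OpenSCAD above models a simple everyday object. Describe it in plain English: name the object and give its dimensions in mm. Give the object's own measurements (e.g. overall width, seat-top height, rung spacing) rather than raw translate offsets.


A chair. The seat is a 401×477×26 mm slab with its top at z = 465 mm, on four 45×45 mm corner legs (flush with the seat edges, standing on z = 0). A flat backrest 22 mm thick, 461 mm tall, spans the full seat width and rises from the seat top along its +y edge, rear face flush with the rear of the seat.


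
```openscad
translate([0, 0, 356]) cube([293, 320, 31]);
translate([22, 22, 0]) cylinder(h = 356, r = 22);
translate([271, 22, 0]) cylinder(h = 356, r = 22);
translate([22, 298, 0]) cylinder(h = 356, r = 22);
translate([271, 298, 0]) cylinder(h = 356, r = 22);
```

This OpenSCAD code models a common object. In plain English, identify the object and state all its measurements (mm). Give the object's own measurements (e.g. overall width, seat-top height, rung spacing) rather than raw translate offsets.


A simple wooden stool: a rectangular seat 293 mm (x) by 320 mm (y), 31 mm thick, top face at z = 387 mm, on four round legs, each 44 mm in diameter. The legs rest on z = 0, each leg's axis is inset half a diameter from the nearest pair of seat edges (so the leg's bounding box is flush with the corner).


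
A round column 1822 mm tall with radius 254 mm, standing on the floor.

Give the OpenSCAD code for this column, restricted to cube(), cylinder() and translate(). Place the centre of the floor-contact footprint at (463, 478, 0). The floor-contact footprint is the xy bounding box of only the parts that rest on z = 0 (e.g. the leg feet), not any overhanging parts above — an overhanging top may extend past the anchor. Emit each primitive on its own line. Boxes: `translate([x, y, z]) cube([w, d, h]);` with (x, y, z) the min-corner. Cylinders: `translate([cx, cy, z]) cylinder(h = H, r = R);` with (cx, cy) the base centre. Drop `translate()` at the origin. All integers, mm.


translate([463, 478, 0]) cylinder(h = 1822, r = 254);


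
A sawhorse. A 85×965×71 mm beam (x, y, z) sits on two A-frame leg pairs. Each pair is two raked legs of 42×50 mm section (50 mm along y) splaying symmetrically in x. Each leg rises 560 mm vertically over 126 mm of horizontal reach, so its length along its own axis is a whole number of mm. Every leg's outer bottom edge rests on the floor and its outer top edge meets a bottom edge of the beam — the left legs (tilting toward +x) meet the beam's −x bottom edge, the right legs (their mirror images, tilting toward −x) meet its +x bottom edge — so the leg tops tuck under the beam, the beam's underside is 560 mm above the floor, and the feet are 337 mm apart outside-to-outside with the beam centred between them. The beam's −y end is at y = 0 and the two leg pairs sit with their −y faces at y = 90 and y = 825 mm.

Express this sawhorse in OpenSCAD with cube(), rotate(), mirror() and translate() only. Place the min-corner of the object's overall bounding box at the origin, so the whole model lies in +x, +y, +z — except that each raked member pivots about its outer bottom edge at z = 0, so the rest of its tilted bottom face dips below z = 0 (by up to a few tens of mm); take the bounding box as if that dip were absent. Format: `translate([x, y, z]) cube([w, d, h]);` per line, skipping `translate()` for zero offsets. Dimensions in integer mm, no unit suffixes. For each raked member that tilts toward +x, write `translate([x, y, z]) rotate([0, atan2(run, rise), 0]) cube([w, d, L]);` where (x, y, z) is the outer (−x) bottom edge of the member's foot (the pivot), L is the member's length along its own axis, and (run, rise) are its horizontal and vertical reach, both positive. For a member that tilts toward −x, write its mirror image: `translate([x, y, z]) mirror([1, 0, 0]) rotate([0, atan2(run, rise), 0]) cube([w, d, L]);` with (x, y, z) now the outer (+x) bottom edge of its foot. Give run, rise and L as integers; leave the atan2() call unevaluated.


translate([126, 0, 560]) cube([85, 965, 71]);
translate([0, 90, 0]) rotate([0, atan2(126, 560), 0]) cube([42, 50, 574]);
translate([337, 90, 0]) mirror([1, 0, 0]) rotate([0, atan2(126, 560), 0]) cube([42, 50, 574]);
translate([0, 825, 0]) rotate([0, atan2(126, 560), 0]) cube([42, 50, 574]);
translate([337, 825, 0]) mirror([1, 0, 0]) rotate([0, atan2(126, 560), 0]) cube([42, 50, 574]);


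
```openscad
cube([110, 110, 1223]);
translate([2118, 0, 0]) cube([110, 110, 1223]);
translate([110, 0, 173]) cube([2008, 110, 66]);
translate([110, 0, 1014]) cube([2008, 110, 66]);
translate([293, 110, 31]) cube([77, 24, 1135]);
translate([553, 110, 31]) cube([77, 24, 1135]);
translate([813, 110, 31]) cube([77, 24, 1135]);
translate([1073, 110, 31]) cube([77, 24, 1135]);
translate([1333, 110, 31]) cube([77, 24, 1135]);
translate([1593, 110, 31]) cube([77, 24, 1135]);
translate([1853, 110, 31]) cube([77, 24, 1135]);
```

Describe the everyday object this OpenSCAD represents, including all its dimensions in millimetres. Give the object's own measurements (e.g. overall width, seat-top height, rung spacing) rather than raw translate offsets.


A fence section. Two 110×110 mm posts, 1223 mm tall, stand on the floor with a clear span of 2008 mm between their inner faces. Two horizontal rails of 110×66 mm section span the gap between the posts with their undersides at z = 173 mm and z = 1014 mm, flush with the posts' −y face. 7 pickets, each 77 mm wide, 24 mm thick and 1135 mm tall, are fixed to the +y face of the rails with their bottoms at z = 31 mm, spaced across the span with a 183 mm gap after the −x post and between neighbouring pickets, with 188 mm left before the +x post.


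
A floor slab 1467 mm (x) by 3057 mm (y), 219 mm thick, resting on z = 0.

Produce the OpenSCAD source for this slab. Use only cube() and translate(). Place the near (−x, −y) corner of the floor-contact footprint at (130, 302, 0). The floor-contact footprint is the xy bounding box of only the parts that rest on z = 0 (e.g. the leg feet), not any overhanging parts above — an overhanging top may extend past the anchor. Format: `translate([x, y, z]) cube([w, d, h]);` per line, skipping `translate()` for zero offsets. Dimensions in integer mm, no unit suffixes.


translate([130, 302, 0]) cube([1467, 3057, 219]);


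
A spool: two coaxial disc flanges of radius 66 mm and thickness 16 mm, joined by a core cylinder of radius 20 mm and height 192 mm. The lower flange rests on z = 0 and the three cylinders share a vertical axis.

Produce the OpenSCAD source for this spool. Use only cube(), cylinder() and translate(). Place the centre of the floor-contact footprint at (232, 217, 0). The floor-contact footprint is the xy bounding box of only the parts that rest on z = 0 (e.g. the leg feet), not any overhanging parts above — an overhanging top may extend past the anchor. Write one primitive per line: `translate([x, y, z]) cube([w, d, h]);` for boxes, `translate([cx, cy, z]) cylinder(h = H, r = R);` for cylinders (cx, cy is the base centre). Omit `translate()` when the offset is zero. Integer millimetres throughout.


translate([232, 217, 0]) cylinder(h = 16, r = 66);
translate([232, 217, 16]) cylinder(h = 192, r = 20);
translate([232, 217, 208]) cylinder(h = 16, r = 66);


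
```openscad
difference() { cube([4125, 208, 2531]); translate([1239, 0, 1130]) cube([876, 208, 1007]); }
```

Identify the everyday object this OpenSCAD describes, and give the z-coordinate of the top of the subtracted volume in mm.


A wall with a window opening. The window head height is 2137 mm.

A wall with a rectangular opening subtracted — a window. Sill at z = 1130, opening 1007 mm tall, so the head is at 1130 + 1007 = 2137 mm.


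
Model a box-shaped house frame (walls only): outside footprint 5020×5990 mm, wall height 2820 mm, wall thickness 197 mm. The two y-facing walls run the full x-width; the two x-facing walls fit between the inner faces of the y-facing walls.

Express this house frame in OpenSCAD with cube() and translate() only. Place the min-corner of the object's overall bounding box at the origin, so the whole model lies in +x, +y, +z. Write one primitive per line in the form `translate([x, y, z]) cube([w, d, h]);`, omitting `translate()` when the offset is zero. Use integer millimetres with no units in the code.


cube([5020, 197, 2820]);
translate([0, 5793, 0]) cube([5020, 197, 2820]);
translate([0, 197, 0]) cube([197, 5596, 2820]);
translate([4823, 197, 0]) cube([197, 5596, 2820]);


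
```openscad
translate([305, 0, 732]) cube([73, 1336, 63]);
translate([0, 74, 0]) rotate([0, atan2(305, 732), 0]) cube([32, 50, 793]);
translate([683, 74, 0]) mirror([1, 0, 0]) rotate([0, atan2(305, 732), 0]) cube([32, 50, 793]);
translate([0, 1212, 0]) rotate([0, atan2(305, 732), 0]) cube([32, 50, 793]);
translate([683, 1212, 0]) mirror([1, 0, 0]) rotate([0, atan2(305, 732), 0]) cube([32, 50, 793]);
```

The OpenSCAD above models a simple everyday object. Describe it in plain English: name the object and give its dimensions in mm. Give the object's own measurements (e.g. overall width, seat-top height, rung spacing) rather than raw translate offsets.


A sawhorse. A 73×1336×63 mm beam (x, y, z) sits on two A-frame leg pairs. Each pair is two raked legs of 32×50 mm section (50 mm along y) splaying symmetrically in x. Each leg rises 732 mm vertically over 305 mm of horizontal reach and is 793 mm long along its own axis. Every leg's outer bottom edge rests on the floor and its outer top edge meets a bottom edge of the beam — the left legs (tilting toward +x) meet the beam's −x bottom edge, the right legs (their mirror images, tilting toward −x) meet its +x bottom edge — so the leg tops tuck under the beam, the beam's underside is 732 mm above the floor, and the feet are 683 mm apart outside-to-outside with the beam centred between them. The two leg pairs are set in 74 mm from either end of the beam.


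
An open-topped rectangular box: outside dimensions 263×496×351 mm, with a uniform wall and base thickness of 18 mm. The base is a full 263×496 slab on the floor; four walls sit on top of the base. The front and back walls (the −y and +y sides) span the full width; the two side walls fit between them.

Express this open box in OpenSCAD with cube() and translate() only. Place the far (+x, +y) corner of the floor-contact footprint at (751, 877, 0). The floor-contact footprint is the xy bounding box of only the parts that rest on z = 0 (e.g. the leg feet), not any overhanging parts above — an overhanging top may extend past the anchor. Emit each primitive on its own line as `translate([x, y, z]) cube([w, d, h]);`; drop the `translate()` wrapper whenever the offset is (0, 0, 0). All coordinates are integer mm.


translate([488, 381, 0]) cube([263, 496, 18]);
translate([488, 381, 18]) cube([263, 18, 333]);
translate([488, 859, 18]) cube([263, 18, 333]);
translate([488, 399, 18]) cube([18, 460, 333]);
translate([733, 399, 18]) cube([18, 460, 333]);


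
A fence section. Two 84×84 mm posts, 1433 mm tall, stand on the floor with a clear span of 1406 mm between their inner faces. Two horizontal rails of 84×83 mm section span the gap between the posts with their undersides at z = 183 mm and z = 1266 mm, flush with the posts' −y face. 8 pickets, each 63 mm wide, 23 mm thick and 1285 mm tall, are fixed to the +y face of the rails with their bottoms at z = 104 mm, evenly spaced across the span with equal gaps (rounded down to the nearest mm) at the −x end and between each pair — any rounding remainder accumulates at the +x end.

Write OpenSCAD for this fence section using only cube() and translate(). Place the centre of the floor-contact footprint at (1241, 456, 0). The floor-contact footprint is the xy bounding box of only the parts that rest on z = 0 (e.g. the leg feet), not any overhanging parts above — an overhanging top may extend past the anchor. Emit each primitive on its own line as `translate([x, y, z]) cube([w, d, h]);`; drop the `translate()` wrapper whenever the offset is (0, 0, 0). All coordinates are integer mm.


translate([454, 414, 0]) cube([84, 84, 1433]);
translate([1944, 414, 0]) cube([84, 84, 1433]);
translate([538, 414, 183]) cube([1406, 84, 83]);
translate([538, 414, 1266]) cube([1406, 84, 83]);
translate([638, 498, 104]) cube([63, 23, 1285]);
translate([801, 498, 104]) cube([63, 23, 1285]);
translate([964, 498, 104]) cube([63, 23, 1285]);
translate([1127, 498, 104]) cube([63, 23, 1285]);
translate([1290, 498, 104]) cube([63, 23, 1285]);
translate([1453, 498, 104]) cube([63, 23, 1285]);
translate([1616, 498, 104]) cube([63, 23, 1285]);
translate([1779, 498, 104]) cube([63, 23, 1285]);


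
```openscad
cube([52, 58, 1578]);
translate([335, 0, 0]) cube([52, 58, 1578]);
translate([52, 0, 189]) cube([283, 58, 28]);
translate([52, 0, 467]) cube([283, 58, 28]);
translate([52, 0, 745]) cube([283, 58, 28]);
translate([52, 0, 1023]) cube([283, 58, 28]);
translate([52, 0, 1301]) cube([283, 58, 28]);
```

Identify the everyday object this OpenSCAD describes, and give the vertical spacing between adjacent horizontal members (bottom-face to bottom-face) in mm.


A ladder. The rung spacing is 278 mm.

Two tall 52×58 posts with 5 short bars between them — a ladder. Adjacent rungs sit at z = 189 and z = 467, so the spacing is 467 − 189 = 278 mm.


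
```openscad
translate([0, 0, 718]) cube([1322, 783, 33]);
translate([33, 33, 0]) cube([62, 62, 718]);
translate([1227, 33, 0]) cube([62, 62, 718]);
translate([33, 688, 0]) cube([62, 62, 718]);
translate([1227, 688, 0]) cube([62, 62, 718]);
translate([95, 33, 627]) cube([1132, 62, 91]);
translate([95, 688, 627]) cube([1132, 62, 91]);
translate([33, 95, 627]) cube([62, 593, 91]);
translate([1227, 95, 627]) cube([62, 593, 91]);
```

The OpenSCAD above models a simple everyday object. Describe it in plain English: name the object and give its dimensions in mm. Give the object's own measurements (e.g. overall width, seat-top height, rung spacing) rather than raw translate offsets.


A table: top 1322 mm (x) × 783 mm (y), 33 mm thick, upper face at z = 751 mm, on four 62×62 mm square legs, each inset 33 mm from the nearest pair of top edges from z = 0 to the bottom of the top. Four apron rails, 62 mm thick and 91 mm tall, run between adjacent legs with their top edges flush with the underside of the top and their outer faces flush with the legs' outer faces.


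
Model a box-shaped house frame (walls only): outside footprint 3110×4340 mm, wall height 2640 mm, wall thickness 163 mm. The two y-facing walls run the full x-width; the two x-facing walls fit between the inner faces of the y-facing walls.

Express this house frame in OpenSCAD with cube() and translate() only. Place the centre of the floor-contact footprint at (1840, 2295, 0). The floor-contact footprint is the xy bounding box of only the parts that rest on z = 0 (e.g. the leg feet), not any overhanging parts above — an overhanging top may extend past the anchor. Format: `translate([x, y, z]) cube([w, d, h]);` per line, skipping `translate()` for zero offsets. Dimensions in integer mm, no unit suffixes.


translate([285, 125, 0]) cube([3110, 163, 2640]);
translate([285, 4302, 0]) cube([3110, 163, 2640]);
translate([285, 288, 0]) cube([163, 4014, 2640]);
translate([3232, 288, 0]) cube([163, 4014, 2640]);


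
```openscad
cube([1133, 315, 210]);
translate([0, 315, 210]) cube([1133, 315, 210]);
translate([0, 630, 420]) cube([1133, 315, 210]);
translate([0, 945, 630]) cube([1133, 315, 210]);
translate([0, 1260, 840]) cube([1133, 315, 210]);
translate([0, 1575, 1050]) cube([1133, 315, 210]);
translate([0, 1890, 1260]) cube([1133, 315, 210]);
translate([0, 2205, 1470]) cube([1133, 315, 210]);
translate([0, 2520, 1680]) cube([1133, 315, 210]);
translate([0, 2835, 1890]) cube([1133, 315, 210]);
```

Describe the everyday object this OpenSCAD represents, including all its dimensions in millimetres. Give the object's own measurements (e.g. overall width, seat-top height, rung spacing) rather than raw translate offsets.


A straight staircase of 10 solid steps. Each step is 1133 mm wide (x), 315 mm deep (y, the going) and 210 mm tall (the rise). The first step rests on the floor; each subsequent step sits one going further in +y and one rise higher in +z, directly behind and above the previous step with no overlap.


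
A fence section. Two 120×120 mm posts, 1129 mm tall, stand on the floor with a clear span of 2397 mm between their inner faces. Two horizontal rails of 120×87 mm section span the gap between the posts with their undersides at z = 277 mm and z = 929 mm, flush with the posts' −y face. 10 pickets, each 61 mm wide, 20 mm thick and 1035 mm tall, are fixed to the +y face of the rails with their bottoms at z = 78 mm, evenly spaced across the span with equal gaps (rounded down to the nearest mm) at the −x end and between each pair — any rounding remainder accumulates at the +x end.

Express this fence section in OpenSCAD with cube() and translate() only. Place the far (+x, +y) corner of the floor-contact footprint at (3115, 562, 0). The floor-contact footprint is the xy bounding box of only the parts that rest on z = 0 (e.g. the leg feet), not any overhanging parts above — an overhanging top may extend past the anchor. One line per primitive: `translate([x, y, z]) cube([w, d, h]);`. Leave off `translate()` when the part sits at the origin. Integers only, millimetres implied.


translate([478, 442, 0]) cube([120, 120, 1129]);
translate([2995, 442, 0]) cube([120, 120, 1129]);
translate([598, 442, 277]) cube([2397, 120, 87]);
translate([598, 442, 929]) cube([2397, 120, 87]);
translate([760, 562, 78]) cube([61, 20, 1035]);
translate([983, 562, 78]) cube([61, 20, 1035]);
translate([1206, 562, 78]) cube([61, 20, 1035]);
translate([1429, 562, 78]) cube([61, 20, 1035]);
translate([1652, 562, 78]) cube([61, 20, 1035]);
translate([1875, 562, 78]) cube([61, 20, 1035]);
translate([2098, 562, 78]) cube([61, 20, 1035]);
translate([2321, 562, 78]) cube([61, 20, 1035]);
translate([2544, 562, 78]) cube([61, 20, 1035]);
translate([2767, 562, 78]) cube([61, 20, 1035]);


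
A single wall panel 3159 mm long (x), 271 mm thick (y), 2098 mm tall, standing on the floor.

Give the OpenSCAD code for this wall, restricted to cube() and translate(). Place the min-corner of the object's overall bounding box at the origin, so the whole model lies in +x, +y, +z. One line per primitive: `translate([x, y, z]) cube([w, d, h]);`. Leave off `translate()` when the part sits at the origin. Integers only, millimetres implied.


cube([3159, 271, 2098]);


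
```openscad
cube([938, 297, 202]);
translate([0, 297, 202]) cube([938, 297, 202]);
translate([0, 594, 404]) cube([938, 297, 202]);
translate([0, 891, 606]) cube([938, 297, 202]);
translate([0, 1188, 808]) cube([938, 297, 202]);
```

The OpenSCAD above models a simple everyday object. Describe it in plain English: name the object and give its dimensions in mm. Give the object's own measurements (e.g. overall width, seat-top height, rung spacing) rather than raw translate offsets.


A straight staircase of 5 solid steps. Each step is 938 mm wide (x), 297 mm deep (y, the going) and 202 mm tall (the rise). The first step rests on the floor; each subsequent step sits one going further in +y and one rise higher in +z, directly behind and above the previous step with no overlap.


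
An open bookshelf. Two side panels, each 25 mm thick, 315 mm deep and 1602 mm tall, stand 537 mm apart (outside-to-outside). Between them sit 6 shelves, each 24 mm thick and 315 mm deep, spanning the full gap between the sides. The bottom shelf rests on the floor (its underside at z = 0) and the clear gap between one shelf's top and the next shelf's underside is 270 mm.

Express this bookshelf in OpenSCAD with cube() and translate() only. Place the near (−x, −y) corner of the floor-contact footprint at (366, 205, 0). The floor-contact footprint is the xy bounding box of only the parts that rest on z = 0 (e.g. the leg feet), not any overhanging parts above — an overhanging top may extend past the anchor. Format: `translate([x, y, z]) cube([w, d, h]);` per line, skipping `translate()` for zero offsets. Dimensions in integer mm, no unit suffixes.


translate([366, 205, 0]) cube([25, 315, 1602]);
translate([878, 205, 0]) cube([25, 315, 1602]);
translate([391, 205, 0]) cube([487, 315, 24]);
translate([391, 205, 294]) cube([487, 315, 24]);
translate([391, 205, 588]) cube([487, 315, 24]);
translate([391, 205, 882]) cube([487, 315, 24]);
translate([391, 205, 1176]) cube([487, 315, 24]);
translate([391, 205, 1470]) cube([487, 315, 24]);


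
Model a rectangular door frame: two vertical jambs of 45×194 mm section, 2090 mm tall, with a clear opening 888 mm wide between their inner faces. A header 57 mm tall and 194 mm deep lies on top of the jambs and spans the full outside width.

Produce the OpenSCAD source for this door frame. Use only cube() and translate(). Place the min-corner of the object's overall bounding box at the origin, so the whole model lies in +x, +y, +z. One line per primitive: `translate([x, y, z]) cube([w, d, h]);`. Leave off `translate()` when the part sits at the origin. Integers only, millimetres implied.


cube([45, 194, 2090]);
translate([933, 0, 0]) cube([45, 194, 2090]);
translate([0, 0, 2090]) cube([978, 194, 57]);


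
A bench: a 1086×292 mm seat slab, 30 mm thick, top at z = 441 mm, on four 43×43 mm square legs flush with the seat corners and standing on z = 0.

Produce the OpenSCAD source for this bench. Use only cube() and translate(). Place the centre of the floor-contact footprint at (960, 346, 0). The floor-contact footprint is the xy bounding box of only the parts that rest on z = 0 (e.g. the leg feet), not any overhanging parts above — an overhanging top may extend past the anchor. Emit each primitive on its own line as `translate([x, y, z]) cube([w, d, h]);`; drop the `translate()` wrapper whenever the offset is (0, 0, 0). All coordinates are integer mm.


translate([417, 200, 411]) cube([1086, 292, 30]);
translate([417, 200, 0]) cube([43, 43, 411]);
translate([417, 449, 0]) cube([43, 43, 411]);
translate([1460, 200, 0]) cube([43, 43, 411]);
translate([1460, 449, 0]) cube([43, 43, 411]);


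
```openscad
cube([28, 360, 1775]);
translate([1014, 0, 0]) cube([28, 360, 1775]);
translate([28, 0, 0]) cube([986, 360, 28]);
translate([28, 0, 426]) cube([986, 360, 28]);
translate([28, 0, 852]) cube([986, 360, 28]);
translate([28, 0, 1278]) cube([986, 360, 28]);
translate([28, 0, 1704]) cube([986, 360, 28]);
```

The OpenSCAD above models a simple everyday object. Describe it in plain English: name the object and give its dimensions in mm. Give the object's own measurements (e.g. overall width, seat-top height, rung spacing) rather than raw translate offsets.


An open bookshelf. Two side panels, each 28 mm thick, 360 mm deep and 1775 mm tall, stand 1042 mm apart (outside-to-outside). Between them sit 5 shelves, each 28 mm thick and 360 mm deep, spanning the full gap between the sides. The bottom shelf rests on the floor (its underside at z = 0) and the clear gap between one shelf's top and the next shelf's underside is 398 mm.


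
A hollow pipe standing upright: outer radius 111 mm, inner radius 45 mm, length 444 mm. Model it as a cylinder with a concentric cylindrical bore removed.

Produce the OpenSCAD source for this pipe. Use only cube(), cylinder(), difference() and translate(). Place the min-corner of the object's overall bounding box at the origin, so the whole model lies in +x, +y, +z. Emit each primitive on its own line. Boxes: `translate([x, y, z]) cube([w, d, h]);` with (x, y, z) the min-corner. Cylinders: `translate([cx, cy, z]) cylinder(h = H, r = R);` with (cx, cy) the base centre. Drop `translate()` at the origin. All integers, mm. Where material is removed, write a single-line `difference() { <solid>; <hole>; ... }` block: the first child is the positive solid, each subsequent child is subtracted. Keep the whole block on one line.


difference() { translate([111, 111, 0]) cylinder(h = 444, r = 111); translate([111, 111, 0]) cylinder(h = 444, r = 45); }


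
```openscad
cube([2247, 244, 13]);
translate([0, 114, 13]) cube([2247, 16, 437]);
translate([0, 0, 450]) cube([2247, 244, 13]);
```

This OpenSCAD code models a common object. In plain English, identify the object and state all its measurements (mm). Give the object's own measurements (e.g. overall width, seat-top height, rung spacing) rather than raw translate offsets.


An I-beam lying along x, 2247 mm long. Overall section height 463 mm. Two flanges 244 mm wide (y) and 13 mm thick, one on the floor and one at the top; a web 16 mm thick runs between them, centred on the flange width.


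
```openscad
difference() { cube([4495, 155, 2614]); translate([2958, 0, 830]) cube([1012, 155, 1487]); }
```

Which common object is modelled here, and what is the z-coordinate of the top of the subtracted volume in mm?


A wall with a window opening. The window head height is 2317 mm.

A wall with a rectangular opening subtracted — a window. Sill at z = 830, opening 1487 mm tall, so the head is at 830 + 1487 = 2317 mm.


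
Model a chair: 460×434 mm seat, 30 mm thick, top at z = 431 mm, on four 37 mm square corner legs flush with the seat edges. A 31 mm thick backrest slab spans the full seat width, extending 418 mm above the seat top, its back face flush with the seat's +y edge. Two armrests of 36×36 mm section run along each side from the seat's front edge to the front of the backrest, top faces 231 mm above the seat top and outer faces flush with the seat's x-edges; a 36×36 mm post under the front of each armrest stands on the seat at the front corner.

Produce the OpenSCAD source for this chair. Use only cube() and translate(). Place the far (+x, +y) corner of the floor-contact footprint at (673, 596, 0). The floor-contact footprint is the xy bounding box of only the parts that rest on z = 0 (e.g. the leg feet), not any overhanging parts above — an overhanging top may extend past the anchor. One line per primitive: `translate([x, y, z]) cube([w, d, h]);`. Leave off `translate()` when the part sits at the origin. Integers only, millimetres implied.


translate([213, 162, 401]) cube([460, 434, 30]);
translate([213, 162, 0]) cube([37, 37, 401]);
translate([636, 162, 0]) cube([37, 37, 401]);
translate([213, 559, 0]) cube([37, 37, 401]);
translate([636, 559, 0]) cube([37, 37, 401]);
translate([213, 565, 431]) cube([460, 31, 418]);
translate([213, 162, 626]) cube([36, 403, 36]);
translate([637, 162, 626]) cube([36, 403, 36]);
translate([213, 162, 431]) cube([36, 36, 195]);
translate([637, 162, 431]) cube([36, 36, 195]);


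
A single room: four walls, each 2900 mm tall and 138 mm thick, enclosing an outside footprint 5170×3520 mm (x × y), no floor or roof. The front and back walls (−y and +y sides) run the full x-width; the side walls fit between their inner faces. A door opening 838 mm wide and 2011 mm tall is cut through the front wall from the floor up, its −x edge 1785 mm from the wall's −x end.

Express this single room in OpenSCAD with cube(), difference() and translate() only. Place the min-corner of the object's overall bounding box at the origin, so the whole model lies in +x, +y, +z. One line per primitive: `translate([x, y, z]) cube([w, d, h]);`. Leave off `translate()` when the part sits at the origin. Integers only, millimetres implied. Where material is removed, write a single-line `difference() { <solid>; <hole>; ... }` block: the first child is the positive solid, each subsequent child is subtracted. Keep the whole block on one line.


difference() { cube([5170, 138, 2900]); translate([1785, 0, 0]) cube([838, 138, 2011]); }
translate([0, 3382, 0]) cube([5170, 138, 2900]);
translate([0, 138, 0]) cube([138, 3244, 2900]);
translate([5032, 138, 0]) cube([138, 3244, 2900]);


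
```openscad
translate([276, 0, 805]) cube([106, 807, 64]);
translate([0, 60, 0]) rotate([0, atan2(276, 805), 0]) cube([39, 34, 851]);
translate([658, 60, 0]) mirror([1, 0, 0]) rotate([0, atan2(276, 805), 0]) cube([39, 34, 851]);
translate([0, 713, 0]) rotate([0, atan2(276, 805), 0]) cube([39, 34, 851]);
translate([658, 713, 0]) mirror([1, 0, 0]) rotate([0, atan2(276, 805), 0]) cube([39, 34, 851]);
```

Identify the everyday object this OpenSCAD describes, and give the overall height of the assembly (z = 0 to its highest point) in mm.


A sawhorse. The overall height is 869 mm.

A beam across two mirrored pairs of raked legs — a sawhorse. The beam's underside is at z = 805 (matching the legs' vertical rise in atan2(276, 805)) and the beam is 64 mm tall, so its top is at 805 + 64 = 869 mm. The raked legs top out at the beam's underside, so that is the highest point.


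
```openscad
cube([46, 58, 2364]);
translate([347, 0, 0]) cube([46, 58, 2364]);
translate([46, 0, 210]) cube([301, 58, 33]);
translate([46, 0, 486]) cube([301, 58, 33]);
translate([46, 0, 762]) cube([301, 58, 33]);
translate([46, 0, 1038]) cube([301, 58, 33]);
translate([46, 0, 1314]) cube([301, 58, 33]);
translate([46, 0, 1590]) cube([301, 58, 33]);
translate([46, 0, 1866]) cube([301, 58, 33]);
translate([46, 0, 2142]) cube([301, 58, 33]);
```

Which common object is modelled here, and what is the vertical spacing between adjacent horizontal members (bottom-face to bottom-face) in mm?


A ladder. The rung spacing is 276 mm.

Two tall 46×58 posts with 8 short bars between them — a ladder. Adjacent rungs sit at z = 210 and z = 486, so the spacing is 486 − 210 = 276 mm.


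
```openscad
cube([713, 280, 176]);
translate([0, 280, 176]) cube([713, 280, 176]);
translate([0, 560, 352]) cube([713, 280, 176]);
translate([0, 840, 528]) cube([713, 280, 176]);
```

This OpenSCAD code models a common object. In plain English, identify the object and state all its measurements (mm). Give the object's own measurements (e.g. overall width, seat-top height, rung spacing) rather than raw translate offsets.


A straight staircase of 4 solid steps. Each step is 713 mm wide (x), 280 mm deep (y, the going) and 176 mm tall (the rise). The first step rests on the floor; each subsequent step sits one going further in +y and one rise higher in +z, directly behind and above the previous step with no overlap.


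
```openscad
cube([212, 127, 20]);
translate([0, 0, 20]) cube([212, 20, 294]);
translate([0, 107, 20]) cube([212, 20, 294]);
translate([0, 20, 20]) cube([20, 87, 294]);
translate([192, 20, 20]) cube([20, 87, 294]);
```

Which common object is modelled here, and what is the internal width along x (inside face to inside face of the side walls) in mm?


An open box. The internal width is 172 mm.

A 212×127 base slab with four walls standing on it — an open box. The base is 212 mm wide and the walls are 20 mm thick, so the internal width is 212 − 2 × 20 = 172 mm.


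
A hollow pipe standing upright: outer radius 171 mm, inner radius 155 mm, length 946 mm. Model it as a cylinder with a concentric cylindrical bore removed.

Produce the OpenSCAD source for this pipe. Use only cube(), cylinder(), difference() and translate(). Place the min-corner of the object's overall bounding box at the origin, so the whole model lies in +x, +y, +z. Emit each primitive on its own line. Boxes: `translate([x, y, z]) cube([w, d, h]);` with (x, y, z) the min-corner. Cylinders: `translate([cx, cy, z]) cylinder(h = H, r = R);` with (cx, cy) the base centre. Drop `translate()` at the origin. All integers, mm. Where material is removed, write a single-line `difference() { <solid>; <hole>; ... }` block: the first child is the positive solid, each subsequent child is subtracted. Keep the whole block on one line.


difference() { translate([171, 171, 0]) cylinder(h = 946, r = 171); translate([171, 171, 0]) cylinder(h = 946, r = 155); }


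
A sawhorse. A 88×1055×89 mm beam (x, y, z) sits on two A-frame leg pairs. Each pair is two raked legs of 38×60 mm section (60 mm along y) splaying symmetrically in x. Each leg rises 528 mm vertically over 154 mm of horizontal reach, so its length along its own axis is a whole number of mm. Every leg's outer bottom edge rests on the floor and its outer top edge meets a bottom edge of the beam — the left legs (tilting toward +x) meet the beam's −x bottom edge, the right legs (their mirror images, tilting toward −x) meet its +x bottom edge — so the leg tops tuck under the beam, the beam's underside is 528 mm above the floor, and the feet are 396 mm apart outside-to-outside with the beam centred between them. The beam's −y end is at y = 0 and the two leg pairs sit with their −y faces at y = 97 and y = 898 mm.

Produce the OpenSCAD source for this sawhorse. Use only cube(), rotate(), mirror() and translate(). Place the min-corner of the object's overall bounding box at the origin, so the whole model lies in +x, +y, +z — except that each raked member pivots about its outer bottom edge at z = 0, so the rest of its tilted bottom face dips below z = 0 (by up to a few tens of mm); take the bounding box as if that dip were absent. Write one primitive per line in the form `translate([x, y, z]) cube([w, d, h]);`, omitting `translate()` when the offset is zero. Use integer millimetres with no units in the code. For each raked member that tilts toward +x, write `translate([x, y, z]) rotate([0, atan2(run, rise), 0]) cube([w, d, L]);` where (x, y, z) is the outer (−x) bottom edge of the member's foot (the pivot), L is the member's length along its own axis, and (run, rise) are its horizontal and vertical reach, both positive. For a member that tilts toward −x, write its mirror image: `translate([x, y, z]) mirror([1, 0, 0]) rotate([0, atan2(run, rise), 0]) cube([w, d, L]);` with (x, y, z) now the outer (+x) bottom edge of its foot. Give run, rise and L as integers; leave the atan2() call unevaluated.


translate([154, 0, 528]) cube([88, 1055, 89]);
translate([0, 97, 0]) rotate([0, atan2(154, 528), 0]) cube([38, 60, 550]);
translate([396, 97, 0]) mirror([1, 0, 0]) rotate([0, atan2(154, 528), 0]) cube([38, 60, 550]);
translate([0, 898, 0]) rotate([0, atan2(154, 528), 0]) cube([38, 60, 550]);
translate([396, 898, 0]) mirror([1, 0, 0]) rotate([0, atan2(154, 528), 0]) cube([38, 60, 550]);
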